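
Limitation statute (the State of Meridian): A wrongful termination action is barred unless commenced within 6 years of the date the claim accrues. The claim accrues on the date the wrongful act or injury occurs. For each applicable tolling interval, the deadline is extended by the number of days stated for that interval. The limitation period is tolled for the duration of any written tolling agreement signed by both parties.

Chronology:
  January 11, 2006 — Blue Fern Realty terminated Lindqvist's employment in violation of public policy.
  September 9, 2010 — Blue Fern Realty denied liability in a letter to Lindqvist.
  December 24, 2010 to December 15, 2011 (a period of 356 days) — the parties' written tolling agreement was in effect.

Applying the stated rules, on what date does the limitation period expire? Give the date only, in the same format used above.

The claim accrued on January 11, 2006, when the wrongful act occurred.
6 years from January 11, 2006 is January 11, 2012.
The written tolling agreement from December 24, 2010 to December 15, 2011 tolled the period for 356 days, extending the deadline to January 1, 2013.
Nothing else in the chronology tolls or restarts the period.

January 1, 2013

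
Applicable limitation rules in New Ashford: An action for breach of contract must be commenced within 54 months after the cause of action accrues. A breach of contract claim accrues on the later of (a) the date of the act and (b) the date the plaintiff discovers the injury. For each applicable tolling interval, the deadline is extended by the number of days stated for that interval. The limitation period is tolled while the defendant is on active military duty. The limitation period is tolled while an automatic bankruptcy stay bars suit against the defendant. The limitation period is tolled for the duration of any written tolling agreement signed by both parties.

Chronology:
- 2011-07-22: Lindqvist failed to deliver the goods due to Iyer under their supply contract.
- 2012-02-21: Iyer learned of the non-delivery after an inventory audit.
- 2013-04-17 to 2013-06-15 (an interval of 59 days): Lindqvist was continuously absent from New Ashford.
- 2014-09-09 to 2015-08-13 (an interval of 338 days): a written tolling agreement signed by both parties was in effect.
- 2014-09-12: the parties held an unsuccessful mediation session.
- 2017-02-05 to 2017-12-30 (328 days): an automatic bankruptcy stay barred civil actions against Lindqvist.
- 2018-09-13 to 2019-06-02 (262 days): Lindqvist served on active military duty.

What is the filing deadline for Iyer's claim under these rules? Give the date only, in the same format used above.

2018-06-18

Taking the later of the act (2011-07-22) and discovery (2012-02-21), the claim accrued on 2012-02-21.
The untolled deadline — 54 months after 2012-02-21 — is 2016-08-21.
Because the written tolling agreement ran from 2014-09-09 to 2015-08-13, the deadline is extended by 338 days to 2017-07-25.
The automatic bankruptcy stay from 2017-02-05 to 2017-12-30 tolled the period for 328 days, extending the deadline to 2018-06-18.
By the time the defendant's active military service began on 2018-09-13, the limitation period had already expired on 2018-06-18; that interval cannot revive it.
No stated provision tolls the period for the defendant's absence, so the interval from 2013-04-17 to 2013-06-15 has no effect on the deadline.
Nothing else in the chronology tolls or restarts the period.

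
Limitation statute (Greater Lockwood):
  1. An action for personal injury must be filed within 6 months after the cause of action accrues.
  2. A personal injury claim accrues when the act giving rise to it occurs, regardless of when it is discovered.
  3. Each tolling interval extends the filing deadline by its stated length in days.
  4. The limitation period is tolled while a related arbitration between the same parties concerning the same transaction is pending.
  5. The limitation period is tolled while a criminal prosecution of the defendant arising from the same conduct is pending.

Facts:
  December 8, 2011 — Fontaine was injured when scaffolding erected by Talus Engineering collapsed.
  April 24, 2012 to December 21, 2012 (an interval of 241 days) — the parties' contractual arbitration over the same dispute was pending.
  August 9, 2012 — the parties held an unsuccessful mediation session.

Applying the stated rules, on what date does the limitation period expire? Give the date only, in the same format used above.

The claim accrued on December 8, 2011, when the wrongful act occurred.
The untolled deadline — 6 months after December 8, 2011 — is June 8, 2012.
The pending related arbitration from April 24, 2012 to December 21, 2012 tolled the period for 241 days, extending the deadline to February 4, 2013.
The other events in the timeline have no effect on the limitation period under the stated rules.

February 4, 2013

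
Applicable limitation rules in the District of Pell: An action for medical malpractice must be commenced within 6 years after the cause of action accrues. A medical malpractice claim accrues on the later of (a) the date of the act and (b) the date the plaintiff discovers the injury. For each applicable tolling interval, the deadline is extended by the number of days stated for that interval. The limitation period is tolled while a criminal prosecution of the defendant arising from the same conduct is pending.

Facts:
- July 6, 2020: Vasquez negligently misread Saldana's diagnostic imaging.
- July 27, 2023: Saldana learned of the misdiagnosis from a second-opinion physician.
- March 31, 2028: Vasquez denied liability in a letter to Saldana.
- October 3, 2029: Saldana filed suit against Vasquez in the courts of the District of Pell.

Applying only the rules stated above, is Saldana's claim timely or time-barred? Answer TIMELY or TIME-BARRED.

The claim accrued on July 27, 2023 — the later of the July 6, 2020 act and the July 27, 2023 discovery.
Adding the 6 years base period to July 27, 2023 gives a deadline of July 27, 2029, before any tolling.
Nothing else in the chronology tolls or restarts the period.
Saldana filed on October 3, 2029, after the July 27, 2029 deadline, so the action is time-barred.

TIME-BARRED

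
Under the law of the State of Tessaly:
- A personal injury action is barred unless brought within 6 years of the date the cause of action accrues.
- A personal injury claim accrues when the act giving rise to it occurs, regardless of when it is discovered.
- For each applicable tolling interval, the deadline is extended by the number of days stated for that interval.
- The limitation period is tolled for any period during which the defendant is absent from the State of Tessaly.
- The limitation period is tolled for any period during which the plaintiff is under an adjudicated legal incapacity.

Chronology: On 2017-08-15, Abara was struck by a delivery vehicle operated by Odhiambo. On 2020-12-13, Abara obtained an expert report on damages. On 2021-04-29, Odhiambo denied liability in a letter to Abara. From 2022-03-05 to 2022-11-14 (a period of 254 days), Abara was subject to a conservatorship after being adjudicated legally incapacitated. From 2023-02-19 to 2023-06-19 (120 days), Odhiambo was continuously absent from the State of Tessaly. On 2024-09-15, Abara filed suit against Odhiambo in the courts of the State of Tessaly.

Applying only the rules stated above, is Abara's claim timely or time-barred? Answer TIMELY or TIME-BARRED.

The limitation period began to run on 2017-08-15.
6 years from 2017-08-15 is 2023-08-15.
Because the plaintiff's legal incapacity ran from 2022-03-05 to 2022-11-14, the deadline is extended by 254 days to 2024-04-25.
The defendant's absence from the jurisdiction from 2023-02-19 to 2023-06-19 tolled the period for 120 days, extending the deadline to 2024-08-23.
Nothing else in the chronology tolls or restarts the period.
Filing on 2024-09-15 missed the 2024-08-23 deadline — the action is time-barred.

TIME-BARRED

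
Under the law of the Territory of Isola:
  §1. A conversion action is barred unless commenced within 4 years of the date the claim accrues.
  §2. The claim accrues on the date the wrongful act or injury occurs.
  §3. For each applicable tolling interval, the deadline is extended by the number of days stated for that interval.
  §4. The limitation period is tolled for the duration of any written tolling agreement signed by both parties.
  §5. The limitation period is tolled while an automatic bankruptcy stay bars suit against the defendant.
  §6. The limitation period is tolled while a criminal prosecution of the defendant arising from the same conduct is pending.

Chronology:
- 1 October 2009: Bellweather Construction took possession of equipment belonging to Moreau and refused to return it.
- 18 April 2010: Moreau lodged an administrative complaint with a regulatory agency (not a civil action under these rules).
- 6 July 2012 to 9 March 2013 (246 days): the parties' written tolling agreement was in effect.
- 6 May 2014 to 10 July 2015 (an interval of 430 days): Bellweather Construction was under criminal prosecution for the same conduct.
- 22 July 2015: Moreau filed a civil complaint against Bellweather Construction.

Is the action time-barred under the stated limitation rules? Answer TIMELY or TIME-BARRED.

The limitation period began to run on 1 October 2009.
Adding the 4 years base period to 1 October 2009 gives a deadline of 1 October 2013, before any tolling.
The period was tolled for 246 days by the written tolling agreement (6 July 2012 to 9 March 2013), pushing the deadline to 4 June 2014.
Because the pending criminal prosecution ran from 6 May 2014 to 10 July 2015, the deadline is extended by 430 days to 8 August 2015.
The other events in the timeline have no effect on the limitation period under the stated rules.
The 22 July 2015 filing precedes the 8 August 2015 deadline; the claim is timely.

TIMELY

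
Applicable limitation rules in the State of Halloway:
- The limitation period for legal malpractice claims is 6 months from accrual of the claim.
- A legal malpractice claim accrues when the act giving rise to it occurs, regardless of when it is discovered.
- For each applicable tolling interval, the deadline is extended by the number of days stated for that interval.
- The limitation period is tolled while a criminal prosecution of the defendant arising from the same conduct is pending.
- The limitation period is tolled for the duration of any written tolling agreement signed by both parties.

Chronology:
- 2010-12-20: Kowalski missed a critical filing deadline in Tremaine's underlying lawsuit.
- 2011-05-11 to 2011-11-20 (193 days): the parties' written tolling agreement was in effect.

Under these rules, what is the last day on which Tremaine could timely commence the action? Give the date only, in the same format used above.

The claim accrued on 2010-12-20, when the wrongful act occurred.
The untolled deadline — 6 months after 2010-12-20 — is 2011-06-20.
The period was tolled for 193 days by the written tolling agreement (2011-05-11 to 2011-11-20), pushing the deadline to 2011-12-30.

2011-12-30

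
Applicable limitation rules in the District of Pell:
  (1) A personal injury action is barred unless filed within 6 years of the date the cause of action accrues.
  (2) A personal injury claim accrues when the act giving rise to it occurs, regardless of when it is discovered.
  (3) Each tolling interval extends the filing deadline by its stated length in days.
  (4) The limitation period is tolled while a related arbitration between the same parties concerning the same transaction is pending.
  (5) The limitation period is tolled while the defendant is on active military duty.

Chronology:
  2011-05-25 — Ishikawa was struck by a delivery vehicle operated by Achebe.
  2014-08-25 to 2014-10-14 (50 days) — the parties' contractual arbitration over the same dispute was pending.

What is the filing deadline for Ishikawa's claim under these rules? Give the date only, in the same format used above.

The cause of action accrued on 2011-05-25, the date of the act.
6 years from 2011-05-25 is 2017-05-25.
The period was tolled for 50 days by the pending related arbitration (2014-08-25 to 2014-10-14), pushing the deadline to 2017-07-14.

2017-07-14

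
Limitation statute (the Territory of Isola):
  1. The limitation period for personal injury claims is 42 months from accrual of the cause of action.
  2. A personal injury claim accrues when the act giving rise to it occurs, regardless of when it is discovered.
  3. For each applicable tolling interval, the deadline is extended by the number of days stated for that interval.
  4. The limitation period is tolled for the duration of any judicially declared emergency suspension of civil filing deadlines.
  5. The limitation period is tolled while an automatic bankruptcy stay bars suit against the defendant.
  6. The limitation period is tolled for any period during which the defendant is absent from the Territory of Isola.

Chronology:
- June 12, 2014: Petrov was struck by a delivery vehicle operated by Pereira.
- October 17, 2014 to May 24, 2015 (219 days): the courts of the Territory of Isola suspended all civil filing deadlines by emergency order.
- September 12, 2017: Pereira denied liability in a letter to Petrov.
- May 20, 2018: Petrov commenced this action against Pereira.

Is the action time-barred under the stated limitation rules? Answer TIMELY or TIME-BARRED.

TIMELY

The cause of action accrued on June 12, 2014, the date of the act.
The untolled deadline — 42 months after June 12, 2014 — is December 12, 2017.
The period was tolled for 219 days by the emergency suspension of filing deadlines (October 17, 2014 to May 24, 2015), pushing the deadline to July 19, 2018.
Nothing else in the chronology tolls or restarts the period.
The May 20, 2018 filing precedes the July 19, 2018 deadline; the claim is timely.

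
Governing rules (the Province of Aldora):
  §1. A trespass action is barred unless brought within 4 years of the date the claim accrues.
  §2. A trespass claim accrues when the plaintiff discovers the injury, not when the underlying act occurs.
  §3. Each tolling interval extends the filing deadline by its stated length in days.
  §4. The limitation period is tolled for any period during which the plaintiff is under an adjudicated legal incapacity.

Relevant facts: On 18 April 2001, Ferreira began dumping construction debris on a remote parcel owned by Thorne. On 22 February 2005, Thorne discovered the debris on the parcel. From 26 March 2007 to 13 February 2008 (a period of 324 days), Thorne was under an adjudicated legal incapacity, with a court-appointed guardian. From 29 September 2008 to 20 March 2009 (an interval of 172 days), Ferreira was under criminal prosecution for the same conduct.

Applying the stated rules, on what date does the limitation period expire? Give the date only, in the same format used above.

Under the discovery rule, the claim accrued on 22 February 2005, when Thorne discovered the injury — not on the 18 April 2001 date of the underlying act.
4 years from 22 February 2005 is 22 February 2009.
Because the plaintiff's legal incapacity ran from 26 March 2007 to 13 February 2008, the deadline is extended by 324 days to 12 January 2010.
The pending criminal prosecution from 29 September 2008 to 20 March 2009 does not toll the period, because no stated rule makes a criminal prosecution a tolling event.

12 January 2010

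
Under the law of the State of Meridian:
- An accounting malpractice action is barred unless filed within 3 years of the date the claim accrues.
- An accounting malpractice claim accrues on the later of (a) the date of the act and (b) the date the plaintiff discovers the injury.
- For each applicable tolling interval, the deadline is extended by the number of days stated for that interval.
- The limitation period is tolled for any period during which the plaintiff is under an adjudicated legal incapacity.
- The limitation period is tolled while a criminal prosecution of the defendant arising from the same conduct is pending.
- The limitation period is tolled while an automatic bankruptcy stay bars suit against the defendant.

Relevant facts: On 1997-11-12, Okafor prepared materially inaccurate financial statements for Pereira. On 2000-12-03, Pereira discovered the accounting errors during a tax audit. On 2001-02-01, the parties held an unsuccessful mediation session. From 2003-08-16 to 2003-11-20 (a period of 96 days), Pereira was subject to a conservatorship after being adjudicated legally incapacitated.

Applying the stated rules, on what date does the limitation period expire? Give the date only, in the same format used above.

2004-03-08

Taking the later of the act (1997-11-12) and discovery (2000-12-03), the claim accrued on 2000-12-03.
Adding the 3 years base period to 2000-12-03 gives a deadline of 2003-12-03, before any tolling.
The period was tolled for 96 days by the plaintiff's legal incapacity (2003-08-16 to 2003-11-20), pushing the deadline to 2004-03-08.
Nothing else in the chronology tolls or restarts the period.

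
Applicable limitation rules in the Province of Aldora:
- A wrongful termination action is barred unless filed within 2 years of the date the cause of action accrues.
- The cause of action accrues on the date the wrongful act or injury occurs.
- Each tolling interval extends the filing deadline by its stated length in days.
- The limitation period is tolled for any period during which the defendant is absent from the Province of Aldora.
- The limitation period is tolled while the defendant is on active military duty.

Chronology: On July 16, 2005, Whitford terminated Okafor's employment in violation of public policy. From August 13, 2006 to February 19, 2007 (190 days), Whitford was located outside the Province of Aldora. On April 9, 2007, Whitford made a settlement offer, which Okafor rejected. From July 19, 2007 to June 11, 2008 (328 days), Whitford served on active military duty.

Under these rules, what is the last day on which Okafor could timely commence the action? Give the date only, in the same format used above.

The limitation period began to run on July 16, 2005.
Adding the 2 years base period to July 16, 2005 gives a deadline of July 16, 2007, before any tolling.
The defendant's absence from the jurisdiction from August 13, 2006 to February 19, 2007 tolled the period for 190 days, extending the deadline to January 22, 2008.
The period was tolled for 328 days by the defendant's active military service (July 19, 2007 to June 11, 2008), pushing the deadline to December 15, 2008.
The other events in the timeline have no effect on the limitation period under the stated rules.

December 15, 2008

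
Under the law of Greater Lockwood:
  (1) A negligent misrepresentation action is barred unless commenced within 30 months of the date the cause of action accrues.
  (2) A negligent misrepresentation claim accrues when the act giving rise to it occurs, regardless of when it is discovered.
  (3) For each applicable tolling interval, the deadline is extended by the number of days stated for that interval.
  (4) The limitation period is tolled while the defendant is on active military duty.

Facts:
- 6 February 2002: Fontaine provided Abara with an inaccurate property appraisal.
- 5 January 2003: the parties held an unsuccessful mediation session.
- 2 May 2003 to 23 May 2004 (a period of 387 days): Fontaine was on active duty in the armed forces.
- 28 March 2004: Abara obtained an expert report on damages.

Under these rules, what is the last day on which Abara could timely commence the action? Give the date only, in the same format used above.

The cause of action accrued on 6 February 2002, the date of the act.
Adding the 30 months base period to 6 February 2002 gives a deadline of 6 August 2004, before any tolling.
The period was tolled for 387 days by the defendant's active military service (2 May 2003 to 23 May 2004), pushing the deadline to 28 August 2005.
The other events in the timeline have no effect on the limitation period under the stated rules.

28 August 2005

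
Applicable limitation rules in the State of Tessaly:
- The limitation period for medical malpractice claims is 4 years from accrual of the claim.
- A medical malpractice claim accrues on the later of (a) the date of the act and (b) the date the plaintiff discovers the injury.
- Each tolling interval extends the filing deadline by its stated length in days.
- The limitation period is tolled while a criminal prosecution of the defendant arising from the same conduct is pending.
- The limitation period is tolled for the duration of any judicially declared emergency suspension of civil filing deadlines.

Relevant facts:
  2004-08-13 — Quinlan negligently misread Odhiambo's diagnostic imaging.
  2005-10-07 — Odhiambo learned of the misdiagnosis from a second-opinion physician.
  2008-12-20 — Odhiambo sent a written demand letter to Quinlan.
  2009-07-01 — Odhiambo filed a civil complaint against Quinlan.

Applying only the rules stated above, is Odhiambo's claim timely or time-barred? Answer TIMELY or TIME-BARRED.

TIMELY

The claim accrued on 2005-10-07 — the later of the 2004-08-13 act and the 2005-10-07 discovery.
4 years from 2005-10-07 is 2009-10-07.
None of the other events listed affects the running of the period under the stated rules.
Filing on 2009-07-01 beat the 2009-10-07 deadline — the action is timely.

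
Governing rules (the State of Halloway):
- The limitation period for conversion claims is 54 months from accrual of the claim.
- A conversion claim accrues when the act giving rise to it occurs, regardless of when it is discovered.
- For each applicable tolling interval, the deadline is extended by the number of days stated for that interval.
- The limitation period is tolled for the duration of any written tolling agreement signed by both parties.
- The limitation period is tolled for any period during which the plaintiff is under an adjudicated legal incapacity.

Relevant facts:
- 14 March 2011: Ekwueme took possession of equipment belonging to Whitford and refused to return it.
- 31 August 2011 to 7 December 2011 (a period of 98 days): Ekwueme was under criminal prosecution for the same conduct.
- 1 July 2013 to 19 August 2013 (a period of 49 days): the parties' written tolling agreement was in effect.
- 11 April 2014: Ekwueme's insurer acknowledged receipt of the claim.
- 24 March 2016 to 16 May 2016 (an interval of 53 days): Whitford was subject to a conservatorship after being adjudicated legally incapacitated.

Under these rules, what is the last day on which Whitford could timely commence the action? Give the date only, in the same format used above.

2 November 2015

The claim accrued on 14 March 2011, when the wrongful act occurred.
Adding the 54 months base period to 14 March 2011 gives a deadline of 14 September 2015, before any tolling.
The written tolling agreement from 1 July 2013 to 19 August 2013 tolled the period for 49 days, extending the deadline to 2 November 2015.
The plaintiff's legal incapacity starting 24 March 2016 came too late — the period had run on 2 November 2015 — and so does not extend the deadline.
Although a criminal prosecution ran from 31 August 2011 to 7 December 2011, the stated rules do not make that a tolling event, so it is disregarded.
Nothing else in the chronology tolls or restarts the period.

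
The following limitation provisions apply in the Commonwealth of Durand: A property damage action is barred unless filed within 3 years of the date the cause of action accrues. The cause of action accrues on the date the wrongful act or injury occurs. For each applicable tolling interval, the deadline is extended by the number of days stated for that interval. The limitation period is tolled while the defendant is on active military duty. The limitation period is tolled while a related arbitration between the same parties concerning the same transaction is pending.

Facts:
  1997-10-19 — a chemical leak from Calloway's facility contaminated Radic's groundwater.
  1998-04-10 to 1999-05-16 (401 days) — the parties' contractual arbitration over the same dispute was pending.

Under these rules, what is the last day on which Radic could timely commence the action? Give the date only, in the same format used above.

2001-11-24

The limitation period began to run on 1997-10-19.
The untolled deadline — 3 years after 1997-10-19 — is 2000-10-19.
The period was tolled for 401 days by the pending related arbitration (1998-04-10 to 1999-05-16), pushing the deadline to 2001-11-24.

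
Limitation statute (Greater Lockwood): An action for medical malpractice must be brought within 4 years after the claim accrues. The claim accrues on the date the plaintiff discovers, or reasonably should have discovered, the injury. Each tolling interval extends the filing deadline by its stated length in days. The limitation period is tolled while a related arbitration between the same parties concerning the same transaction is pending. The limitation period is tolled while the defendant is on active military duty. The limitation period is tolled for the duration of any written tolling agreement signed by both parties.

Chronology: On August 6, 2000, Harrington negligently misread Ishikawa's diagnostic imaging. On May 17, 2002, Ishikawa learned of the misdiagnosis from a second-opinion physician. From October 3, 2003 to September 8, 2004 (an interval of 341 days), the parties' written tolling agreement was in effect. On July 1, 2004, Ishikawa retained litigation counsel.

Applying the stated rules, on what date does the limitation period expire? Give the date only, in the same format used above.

Accrual is tied to discovery, so the period began on May 17, 2002 rather than on August 6, 2000 when the act occurred.
4 years from May 17, 2002 is May 17, 2006.
The period was tolled for 341 days by the written tolling agreement (October 3, 2003 to September 8, 2004), pushing the deadline to April 23, 2007.
Nothing else in the chronology tolls or restarts the period.

April 23, 2007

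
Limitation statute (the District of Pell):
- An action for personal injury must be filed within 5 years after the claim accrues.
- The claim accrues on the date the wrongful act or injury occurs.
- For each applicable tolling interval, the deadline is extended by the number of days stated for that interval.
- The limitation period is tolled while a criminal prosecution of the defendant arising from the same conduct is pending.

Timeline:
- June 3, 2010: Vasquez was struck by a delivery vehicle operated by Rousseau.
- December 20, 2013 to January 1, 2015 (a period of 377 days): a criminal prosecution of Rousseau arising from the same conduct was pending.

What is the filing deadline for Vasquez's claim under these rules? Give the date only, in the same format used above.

The claim accrued on June 3, 2010, the date of the act.
5 years from June 3, 2010 is June 3, 2015.
The period was tolled for 377 days by the pending criminal prosecution (December 20, 2013 to January 1, 2015), pushing the deadline to June 14, 2016.

June 14, 2016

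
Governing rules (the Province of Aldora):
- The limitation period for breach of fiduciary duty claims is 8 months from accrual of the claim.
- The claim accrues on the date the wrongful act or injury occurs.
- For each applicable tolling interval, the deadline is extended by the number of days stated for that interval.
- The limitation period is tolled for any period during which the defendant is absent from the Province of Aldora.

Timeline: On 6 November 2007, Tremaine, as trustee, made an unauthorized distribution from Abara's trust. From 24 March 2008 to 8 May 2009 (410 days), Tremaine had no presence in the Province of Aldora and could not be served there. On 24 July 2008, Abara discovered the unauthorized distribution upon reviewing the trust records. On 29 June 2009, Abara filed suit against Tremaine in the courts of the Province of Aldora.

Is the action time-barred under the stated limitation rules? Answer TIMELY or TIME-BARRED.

TIMELY

Accrual is governed by the date of the act, so the period began to run on 6 November 2007; the later discovery on 24 July 2008 is irrelevant under the stated rule.
The untolled deadline — 8 months after 6 November 2007 — is 6 July 2008.
The period was tolled for 410 days by the defendant's absence from the jurisdiction (24 March 2008 to 8 May 2009), pushing the deadline to 20 August 2009.
The 29 June 2009 filing precedes the 20 August 2009 deadline; the claim is timely.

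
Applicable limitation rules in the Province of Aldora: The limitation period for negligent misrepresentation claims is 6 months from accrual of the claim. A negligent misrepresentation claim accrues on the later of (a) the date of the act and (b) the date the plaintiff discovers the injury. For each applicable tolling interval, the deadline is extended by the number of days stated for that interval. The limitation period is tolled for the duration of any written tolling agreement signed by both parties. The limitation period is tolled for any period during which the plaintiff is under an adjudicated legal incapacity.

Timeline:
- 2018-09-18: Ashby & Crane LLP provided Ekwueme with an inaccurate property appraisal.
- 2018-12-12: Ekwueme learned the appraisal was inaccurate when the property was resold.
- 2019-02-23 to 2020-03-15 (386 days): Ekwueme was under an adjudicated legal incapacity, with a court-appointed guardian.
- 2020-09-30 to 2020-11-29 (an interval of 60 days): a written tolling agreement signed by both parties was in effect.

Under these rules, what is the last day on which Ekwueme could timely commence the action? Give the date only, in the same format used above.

Because discovery on 2018-12-12 post-dates the 2018-09-18 act, accrual under the later-of rule falls on 2018-12-12.
The untolled deadline — 6 months after 2018-12-12 — is 2019-06-12.
The period was tolled for 386 days by the plaintiff's legal incapacity (2019-02-23 to 2020-03-15), pushing the deadline to 2020-07-02.
The written tolling agreement from 2020-09-30 to 2020-11-29 began after the period had already run on 2020-07-02, so it has no tolling effect.

2020-07-02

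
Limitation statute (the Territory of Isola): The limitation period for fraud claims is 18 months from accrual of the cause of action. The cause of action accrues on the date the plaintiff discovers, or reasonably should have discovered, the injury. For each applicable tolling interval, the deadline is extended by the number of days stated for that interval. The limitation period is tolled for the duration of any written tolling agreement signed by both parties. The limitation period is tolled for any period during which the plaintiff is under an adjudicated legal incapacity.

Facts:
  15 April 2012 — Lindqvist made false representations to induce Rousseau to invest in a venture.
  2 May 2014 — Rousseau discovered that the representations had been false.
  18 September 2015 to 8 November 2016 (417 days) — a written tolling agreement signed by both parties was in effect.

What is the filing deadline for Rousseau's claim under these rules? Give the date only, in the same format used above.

Accrual is tied to discovery, so the period began on 2 May 2014 rather than on 15 April 2012 when the act occurred.
18 months from 2 May 2014 is 2 November 2015.
Because the written tolling agreement ran from 18 September 2015 to 8 November 2016, the deadline is extended by 417 days to 23 December 2016.

23 December 2016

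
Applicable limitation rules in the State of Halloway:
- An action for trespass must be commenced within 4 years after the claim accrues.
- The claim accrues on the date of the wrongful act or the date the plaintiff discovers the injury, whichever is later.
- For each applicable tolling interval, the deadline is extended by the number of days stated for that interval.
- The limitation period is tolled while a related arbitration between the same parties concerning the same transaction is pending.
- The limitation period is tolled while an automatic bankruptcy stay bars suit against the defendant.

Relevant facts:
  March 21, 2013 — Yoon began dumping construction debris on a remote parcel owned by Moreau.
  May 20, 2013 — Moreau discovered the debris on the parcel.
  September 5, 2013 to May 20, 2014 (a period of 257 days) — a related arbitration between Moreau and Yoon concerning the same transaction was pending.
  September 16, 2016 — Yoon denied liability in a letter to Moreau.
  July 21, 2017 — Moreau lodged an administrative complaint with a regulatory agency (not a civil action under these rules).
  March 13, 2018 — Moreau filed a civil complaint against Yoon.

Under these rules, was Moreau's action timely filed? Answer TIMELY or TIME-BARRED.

TIME-BARRED

Because discovery on May 20, 2013 post-dates the March 21, 2013 act, accrual under the later-of rule falls on May 20, 2013.
Adding the 4 years base period to May 20, 2013 gives a deadline of May 20, 2017, before any tolling.
The pending related arbitration from September 5, 2013 to May 20, 2014 tolled the period for 257 days, extending the deadline to February 1, 2018.
Nothing else in the chronology tolls or restarts the period.
Moreau filed on March 13, 2018, after the February 1, 2018 deadline, so the action is time-barred.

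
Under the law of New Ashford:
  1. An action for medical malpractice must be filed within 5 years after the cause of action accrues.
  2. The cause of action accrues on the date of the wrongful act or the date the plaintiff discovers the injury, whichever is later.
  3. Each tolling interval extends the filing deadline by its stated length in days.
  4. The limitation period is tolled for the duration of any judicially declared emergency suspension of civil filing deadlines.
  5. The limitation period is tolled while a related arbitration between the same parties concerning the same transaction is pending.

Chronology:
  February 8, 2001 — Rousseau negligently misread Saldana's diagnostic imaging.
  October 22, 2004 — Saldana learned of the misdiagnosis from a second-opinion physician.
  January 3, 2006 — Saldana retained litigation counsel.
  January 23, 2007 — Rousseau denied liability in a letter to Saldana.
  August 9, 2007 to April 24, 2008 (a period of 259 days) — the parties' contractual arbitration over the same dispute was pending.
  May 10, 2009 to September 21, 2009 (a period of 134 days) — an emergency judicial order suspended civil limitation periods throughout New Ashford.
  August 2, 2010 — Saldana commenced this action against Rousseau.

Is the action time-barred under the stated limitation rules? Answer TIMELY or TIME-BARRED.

TIMELY

The claim accrued on October 22, 2004 — the later of the February 8, 2001 act and the October 22, 2004 discovery.
The untolled deadline — 5 years after October 22, 2004 — is October 22, 2009.
The pending related arbitration from August 9, 2007 to April 24, 2008 tolled the period for 259 days, extending the deadline to July 8, 2010.
The period was tolled for 134 days by the emergency suspension of filing deadlines (May 10, 2009 to September 21, 2009), pushing the deadline to November 19, 2010.
Nothing else in the chronology tolls or restarts the period.
Filing on August 2, 2010 beat the November 19, 2010 deadline — the action is timely.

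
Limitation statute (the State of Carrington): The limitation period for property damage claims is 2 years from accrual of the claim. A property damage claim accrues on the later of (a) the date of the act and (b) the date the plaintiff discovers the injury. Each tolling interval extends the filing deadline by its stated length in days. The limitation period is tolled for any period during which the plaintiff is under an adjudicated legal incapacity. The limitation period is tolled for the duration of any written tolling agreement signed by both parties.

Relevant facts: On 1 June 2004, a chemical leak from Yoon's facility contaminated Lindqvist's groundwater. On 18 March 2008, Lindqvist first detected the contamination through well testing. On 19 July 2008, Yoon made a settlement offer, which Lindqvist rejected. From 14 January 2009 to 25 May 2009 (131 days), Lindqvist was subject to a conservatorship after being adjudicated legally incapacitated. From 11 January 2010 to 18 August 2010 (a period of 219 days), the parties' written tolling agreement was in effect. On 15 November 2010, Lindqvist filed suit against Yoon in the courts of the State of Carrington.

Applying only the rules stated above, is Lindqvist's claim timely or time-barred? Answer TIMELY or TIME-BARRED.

The claim accrued on 18 March 2008 — the later of the 1 June 2004 act and the 18 March 2008 discovery.
2 years from 18 March 2008 is 18 March 2010.
The period was tolled for 131 days by the plaintiff's legal incapacity (14 January 2009 to 25 May 2009), pushing the deadline to 27 July 2010.
The period was tolled for 219 days by the written tolling agreement (11 January 2010 to 18 August 2010), pushing the deadline to 3 March 2011.
The other events in the timeline have no effect on the limitation period under the stated rules.
Filing on 15 November 2010 beat the 3 March 2011 deadline — the action is timely.

TIMELY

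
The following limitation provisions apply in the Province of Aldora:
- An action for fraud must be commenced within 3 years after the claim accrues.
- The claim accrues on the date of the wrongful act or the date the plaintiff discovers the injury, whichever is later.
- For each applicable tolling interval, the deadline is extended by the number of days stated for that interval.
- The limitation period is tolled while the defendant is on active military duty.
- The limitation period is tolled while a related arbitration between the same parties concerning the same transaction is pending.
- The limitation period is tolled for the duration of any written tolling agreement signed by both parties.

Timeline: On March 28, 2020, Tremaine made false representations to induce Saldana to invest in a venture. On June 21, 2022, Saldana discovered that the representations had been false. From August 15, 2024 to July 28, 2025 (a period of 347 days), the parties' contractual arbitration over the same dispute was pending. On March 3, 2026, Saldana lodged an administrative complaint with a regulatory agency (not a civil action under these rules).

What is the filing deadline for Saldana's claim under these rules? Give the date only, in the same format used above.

June 3, 2026

Taking the later of the act (March 28, 2020) and discovery (June 21, 2022), the claim accrued on June 21, 2022.
Adding the 3 years base period to June 21, 2022 gives a deadline of June 21, 2025, before any tolling.
The period was tolled for 347 days by the pending related arbitration (August 15, 2024 to July 28, 2025), pushing the deadline to June 3, 2026.
The other events in the timeline have no effect on the limitation period under the stated rules.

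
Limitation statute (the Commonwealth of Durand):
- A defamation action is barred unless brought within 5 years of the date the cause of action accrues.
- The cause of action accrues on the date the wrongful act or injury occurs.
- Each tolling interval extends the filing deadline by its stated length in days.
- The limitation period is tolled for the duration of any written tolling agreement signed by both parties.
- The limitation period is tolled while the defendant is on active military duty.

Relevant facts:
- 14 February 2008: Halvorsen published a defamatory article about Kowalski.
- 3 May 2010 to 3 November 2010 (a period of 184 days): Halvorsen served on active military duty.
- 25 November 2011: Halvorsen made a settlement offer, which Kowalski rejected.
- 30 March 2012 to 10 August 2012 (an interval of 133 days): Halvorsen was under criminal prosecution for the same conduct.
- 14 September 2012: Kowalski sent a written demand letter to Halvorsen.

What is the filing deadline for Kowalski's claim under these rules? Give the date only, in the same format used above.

The claim accrued on 14 February 2008, when the wrongful act occurred.
Adding the 5 years base period to 14 February 2008 gives a deadline of 14 February 2013, before any tolling.
The period was tolled for 184 days by the defendant's active military service (3 May 2010 to 3 November 2010), pushing the deadline to 17 August 2013.
Although a criminal prosecution ran from 30 March 2012 to 10 August 2012, the stated rules do not make that a tolling event, so it is disregarded.
Nothing else in the chronology tolls or restarts the period.

17 August 2013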